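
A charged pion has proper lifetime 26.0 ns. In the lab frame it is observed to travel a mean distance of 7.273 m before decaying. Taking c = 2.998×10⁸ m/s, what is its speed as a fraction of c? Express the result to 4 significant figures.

d = βγcτ ⇒ βγ = d/(cτ) = 7.273 m / (7.7948 m) = 0.93306.
β = (βγ)/√(1+(βγ)²) = 0.93306/√1.870601 = 0.6822.

0.6822c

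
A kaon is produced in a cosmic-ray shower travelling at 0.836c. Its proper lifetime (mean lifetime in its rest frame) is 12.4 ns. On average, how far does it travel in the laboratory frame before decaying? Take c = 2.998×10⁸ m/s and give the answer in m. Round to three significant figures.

5.66 m

Lorentz factor: γ = (1 − 0.698896)^(−1/2) = 1.8224.
Lab-frame lifetime: Δt = γτ = 1.8224 × 12.4 ns = 22.598 ns.
Distance: d = vΔt = 0.836 × 2.998×10⁸ m/s × 2.2598×10^-8 s = 5.66 m.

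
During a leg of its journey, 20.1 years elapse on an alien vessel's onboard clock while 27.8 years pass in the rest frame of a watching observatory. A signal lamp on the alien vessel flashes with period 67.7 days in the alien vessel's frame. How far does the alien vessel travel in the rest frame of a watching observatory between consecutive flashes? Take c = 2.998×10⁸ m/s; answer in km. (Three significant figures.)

From Δt = γΔτ: γ = 27.8/20.1 = 1.38308.
β = √(1 − 1/γ²) = 0.69082. Lab-frame period = γτ = 1.38308×67.7 days = 93.635 days. Distance = βc × γτ = 0.69082 × 2.998×10⁸ m/s × 8090064 s = 1.6755×10^15 m = 1.68×10^12 km.

1.68×10^12 km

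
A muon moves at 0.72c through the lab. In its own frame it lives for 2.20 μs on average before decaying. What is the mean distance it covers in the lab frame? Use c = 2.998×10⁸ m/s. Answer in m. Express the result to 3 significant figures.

γ = 1/√(1 − β²) = 1/√(1 − 0.5184) = 1/√0.4816 = 1/0.693974 = 1.441.
Lab-frame lifetime: Δt = γτ = 1.441 × 2.20 μs = 3.1702 μs.
Distance: d = vΔt = 0.72 × 2.998×10⁸ m/s × 3.1702×10^-6 s = 684 m.

684 m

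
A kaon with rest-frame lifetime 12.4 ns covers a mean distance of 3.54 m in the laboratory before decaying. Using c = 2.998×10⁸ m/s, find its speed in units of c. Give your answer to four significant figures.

Lab distance = (lab lifetime)·v = γτ·βc, so βγ = d/(cτ) = 3.540/(2.998×10⁸ × 1.240×10^-8) = 0.95225.
With βγ = 0.95225: γ² = 1 + (βγ)² = 1.90678, and β = (βγ)/γ = 0.95225/1.38086 = 0.6896.

0.6896c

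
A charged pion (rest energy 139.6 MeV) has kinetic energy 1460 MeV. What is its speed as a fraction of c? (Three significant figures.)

0.996c

γ = 1 + K/(mc²) = 1 + 1460/139.6 = 11.458.
β = √(1 − 1/γ²) = √(1 − 0.00761697) = √0.99238303 = 0.996.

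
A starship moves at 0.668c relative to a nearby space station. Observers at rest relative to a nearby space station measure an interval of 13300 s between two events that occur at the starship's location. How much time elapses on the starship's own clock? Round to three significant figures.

Lorentz factor: γ = (1 − 0.446224)^(−1/2) = 1.3438.
The starship's clock runs slow as seen from a nearby space station, so Δτ = Δt/γ = 13300/1.3438 = 9900 s.

9900 s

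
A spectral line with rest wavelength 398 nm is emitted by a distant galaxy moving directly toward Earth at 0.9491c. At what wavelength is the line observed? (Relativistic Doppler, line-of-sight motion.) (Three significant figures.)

Relativistic Doppler for wavelength: λ_obs = λ_src · √((1−β)/(1+β)).
With β = 0.9491: factor = √(0.0509/1.9491) = 0.1616.
λ_obs = 398 × 0.1616 = 64.3 nm.

64.3 nm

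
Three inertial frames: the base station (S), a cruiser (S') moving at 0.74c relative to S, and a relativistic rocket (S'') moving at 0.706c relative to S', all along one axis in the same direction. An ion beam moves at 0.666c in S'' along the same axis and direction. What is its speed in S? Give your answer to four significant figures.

0.9897c

Apply u = (u'+v)/(1+u'v) twice. Ion beam in the cruiser frame: (0.666+0.706)/(1+0.666·0.706) = 1.372/1.470196 = 0.93321c.
That velocity, transformed to the rest frame of the base station: (0.93321+0.74)/(1+0.93321·0.74) = 1.67321/1.6905754 = 0.98973c.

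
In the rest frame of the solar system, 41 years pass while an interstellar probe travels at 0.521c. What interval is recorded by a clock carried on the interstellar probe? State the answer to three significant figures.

35.0 years

γ = 1/√(1 − β²) = 1/√(1 − 0.271441) = 1/√0.728559 = 1/0.853557 = 1.1716.
The interstellar probe's clock runs slow as seen from the solar system, so Δτ = Δt/γ = 41/1.1716 = 35.0 years.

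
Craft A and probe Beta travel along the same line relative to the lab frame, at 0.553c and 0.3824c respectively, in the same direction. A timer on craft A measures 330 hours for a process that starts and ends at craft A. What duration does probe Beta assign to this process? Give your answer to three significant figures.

338 hours

Transform craft A's velocity into probe Beta's frame: (0.553 − 0.3824)/(1 − 0.553·0.3824) = 0.1706/0.7885328, so the relative speed is 0.21635c.
γ for this relative speed: γ = 1/√(1 − 0.0468073) = 1.0243.
The clock on craft A records proper time, so probe Beta measures Δt = γΔτ = 1.0243 × 330 = 338 hours.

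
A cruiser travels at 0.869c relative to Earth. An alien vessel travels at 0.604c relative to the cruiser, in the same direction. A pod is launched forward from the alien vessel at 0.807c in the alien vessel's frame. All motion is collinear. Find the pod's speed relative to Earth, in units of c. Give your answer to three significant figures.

0.996c

Apply u = (u'+v)/(1+u'v) twice. Pod in the cruiser frame: (0.807+0.604)/(1+0.807·0.604) = 1.411/1.487428 = 0.94862c.
That velocity, transformed to the rest frame of Earth: (0.94862+0.869)/(1+0.94862·0.869) = 1.81762/1.82435078 = 0.99631c.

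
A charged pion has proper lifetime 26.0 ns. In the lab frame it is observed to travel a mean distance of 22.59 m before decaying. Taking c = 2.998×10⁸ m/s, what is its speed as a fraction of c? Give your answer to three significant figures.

0.945c

d = βγcτ ⇒ βγ = d/(cτ) = 22.59 m / (7.7948 m) = 2.8981.
β = (βγ)/√(1+(βγ)²) = 2.8981/√9.39898 = 0.945.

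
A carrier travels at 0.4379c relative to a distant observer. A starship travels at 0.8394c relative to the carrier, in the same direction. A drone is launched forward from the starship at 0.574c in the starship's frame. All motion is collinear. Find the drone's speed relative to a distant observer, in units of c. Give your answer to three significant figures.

Compose velocities in two stages. Stage 1 (into S'): u₁ = (0.574+0.8394)/(1+0.574×0.8394) = 0.95383.
Stage 2 (into S): u = (0.95383+0.4379)/(1+0.95383×0.4379) = 0.98169, so the speed is 0.982c.

0.982c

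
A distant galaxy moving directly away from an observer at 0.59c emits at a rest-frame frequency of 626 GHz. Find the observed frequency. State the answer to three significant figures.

318 GHz

Relativistic Doppler (source moving away): f_obs = f_src · √((1−β)/(1+β)).
With β = 0.59: factor = √(0.41/1.59) = 0.5078.
f_obs = 626 × 0.5078 = 318 GHz.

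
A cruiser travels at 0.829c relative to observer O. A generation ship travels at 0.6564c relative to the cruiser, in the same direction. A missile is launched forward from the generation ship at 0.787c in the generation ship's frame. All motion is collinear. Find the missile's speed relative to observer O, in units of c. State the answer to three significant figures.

Compose velocities in two stages. Stage 1 (into S'): u₁ = (0.787+0.6564)/(1+0.787×0.6564) = 0.95174.
Stage 2 (into S): u = (0.95174+0.829)/(1+0.95174×0.829) = 0.99539, so the speed is 0.995c.

0.995c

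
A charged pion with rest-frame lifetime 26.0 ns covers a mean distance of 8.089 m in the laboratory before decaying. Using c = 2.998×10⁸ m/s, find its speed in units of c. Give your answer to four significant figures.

0.7201c

Let x = d/(cτ) = 8.089 m / (2.998×10⁸ m/s × 2.600×10^-8 s) = 1.0377. Since d = βγcτ, x = βγ = β/√(1−β²).
Solving: β² = x²/(1+x²) = 1.07682/2.07682 = 0.518495, so β = 0.7201.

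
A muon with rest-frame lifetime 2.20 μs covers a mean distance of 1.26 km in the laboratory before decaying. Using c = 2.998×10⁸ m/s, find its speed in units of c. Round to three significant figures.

Let x = d/(cτ) = 1260 m / (2.998×10⁸ m/s × 2.200×10^-6 s) = 1.9104. Since d = βγcτ, x = βγ = β/√(1−β²).
Solving: β² = x²/(1+x²) = 3.64963/4.64963 = 0.784929, so β = 0.886.

0.886c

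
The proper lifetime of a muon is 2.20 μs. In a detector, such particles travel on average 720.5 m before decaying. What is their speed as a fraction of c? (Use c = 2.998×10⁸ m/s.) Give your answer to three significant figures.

0.738c

d = βγcτ ⇒ βγ = d/(cτ) = 720.5 m / (659.56 m) = 1.0924.
β = (βγ)/√(1+(βγ)²) = 1.0924/√2.19334 = 0.738.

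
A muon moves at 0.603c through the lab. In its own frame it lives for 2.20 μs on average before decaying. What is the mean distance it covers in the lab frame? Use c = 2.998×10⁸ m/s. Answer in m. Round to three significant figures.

γ = 1/√(1 − β²) = 1/√(1 − 0.363609) = 1/√0.636391 = 1/0.797741 = 1.2535.
Lab-frame lifetime: Δt = γτ = 1.2535 × 2.20 μs = 2.7577 μs.
Distance: d = vΔt = 0.603 × 2.998×10⁸ m/s × 2.7577×10^-6 s = 499 m.

499 m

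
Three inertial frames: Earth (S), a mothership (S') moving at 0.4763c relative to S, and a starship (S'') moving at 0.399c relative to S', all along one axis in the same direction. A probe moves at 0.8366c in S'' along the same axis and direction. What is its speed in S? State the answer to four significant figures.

0.9732c

Apply u = (u'+v)/(1+u'v) twice. Probe in the mothership frame: (0.8366+0.399)/(1+0.8366·0.399) = 1.2356/1.3338034 = 0.92637c.
That velocity, transformed to the rest frame of Earth: (0.92637+0.4763)/(1+0.92637·0.4763) = 1.40267/1.441230031 = 0.97325c.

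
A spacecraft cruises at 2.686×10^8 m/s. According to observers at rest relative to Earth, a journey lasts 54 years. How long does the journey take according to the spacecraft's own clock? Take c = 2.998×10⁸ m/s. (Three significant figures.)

24.0 years

β = v/c = (2.686×10^8 m/s)/(2.998×10⁸ m/s) = 0.895931.
γ = 1/√(1 − β²) = 1/√(1 − 0.8026924) = 1/√0.1973076 = 1/0.444193 = 2.2513.
The spacecraft's clock runs slow as seen from Earth, so Δτ = Δt/γ = 54/2.2513 = 24.0 years.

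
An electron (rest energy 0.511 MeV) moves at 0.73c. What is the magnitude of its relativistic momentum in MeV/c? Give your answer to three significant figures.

0.546 MeV/c

With β = 0.73, γ = 1/√(1 − 0.73²) = 1/√0.4671 = 1.4632.
Momentum: p = γβ·mc = 1.4632 × 0.73 × 0.511 MeV/c = 0.546 MeV/c.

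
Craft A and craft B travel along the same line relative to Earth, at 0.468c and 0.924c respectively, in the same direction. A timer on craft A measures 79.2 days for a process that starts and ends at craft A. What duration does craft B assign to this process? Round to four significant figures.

Speed of craft A in craft B's frame: u = (v_A − v_B)/(1 − v_A v_B/c²) = (0.468 − 0.924)/(1 − 0.468×0.924) = −0.456/0.567568 = −0.80343; |u| = 0.80343c.
γ for this relative speed: γ = 1/√(1 − 0.6455) = 1.6795.
The clock on craft A records proper time, so craft B measures Δt = γΔτ = 1.6795 × 79.2 = 133.0 days.

133.0 days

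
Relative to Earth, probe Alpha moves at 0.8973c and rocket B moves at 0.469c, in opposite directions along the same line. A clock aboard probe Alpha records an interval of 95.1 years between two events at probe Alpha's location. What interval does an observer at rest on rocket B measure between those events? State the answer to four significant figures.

The velocity of probe Alpha relative to rocket B is (0.8973 + 0.469)c / (1 + 0.8973×0.469) = 0.96162c; relative speed 0.96162c.
At |u| = 0.96162c, γ = (1 − 0.924713)^(−1/2) = 3.6445.
Probe Alpha's interval is proper; time dilation gives Δt_B = γΔτ = 3.6445 × 95.1 years = 346.6 years.

346.6 years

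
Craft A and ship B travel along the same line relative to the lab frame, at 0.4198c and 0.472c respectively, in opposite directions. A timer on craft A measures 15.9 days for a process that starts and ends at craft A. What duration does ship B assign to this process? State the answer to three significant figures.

Transform craft A's velocity into ship B's frame: (0.4198 + 0.472)/(1 + 0.4198·0.472) = 0.8918/1.1981456, so the relative speed is 0.74432c.
γ for this relative speed: γ = 1/√(1 − 0.554012) = 1.4974.
The clock on craft A records proper time, so ship B measures Δt = γΔτ = 1.4974 × 15.9 = 23.8 days.

23.8 days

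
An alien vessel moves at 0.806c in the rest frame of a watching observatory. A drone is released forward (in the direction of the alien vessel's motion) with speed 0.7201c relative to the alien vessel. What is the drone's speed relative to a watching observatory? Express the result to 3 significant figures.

Relativistic velocity addition: u = (u' + v)/(1 + u'v/c²), with u' = 0.7201c and v = 0.806c.
Numerator: 0.7201 + 0.806 = 1.5261. Denominator: 1 + (0.7201)(0.806) = 1.5804006.
u = 1.5261/1.5804006 = 0.96564, so the speed is 0.966c.

0.966c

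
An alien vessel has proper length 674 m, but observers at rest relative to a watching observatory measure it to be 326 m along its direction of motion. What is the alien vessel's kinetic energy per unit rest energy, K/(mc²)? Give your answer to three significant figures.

1.07

Length contraction gives γ = L₀/L = 674/326 = 2.06748.
K/(mc²) = γ − 1 = 2.06748 − 1 = 1.07.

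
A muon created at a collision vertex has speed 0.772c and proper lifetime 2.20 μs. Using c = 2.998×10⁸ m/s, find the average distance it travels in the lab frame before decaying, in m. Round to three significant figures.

801 m

With β = 0.772, γ = 1/√(1 − 0.772²) = 1/√0.404016 = 1.5733.
Lab-frame lifetime: Δt = γτ = 1.5733 × 2.20 μs = 3.4613 μs.
Distance: d = vΔt = 0.772 × 2.998×10⁸ m/s × 3.4613×10^-6 s = 801 m.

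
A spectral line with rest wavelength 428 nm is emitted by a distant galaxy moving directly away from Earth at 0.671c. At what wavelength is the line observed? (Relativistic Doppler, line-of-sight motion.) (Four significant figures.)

964.6 nm

Relativistic Doppler for wavelength: λ_obs = λ_src · √((1+β)/(1−β)).
With β = 0.671: factor = √(1.671/0.329) = 2.2537.
λ_obs = 428 × 2.2537 = 964.6 nm.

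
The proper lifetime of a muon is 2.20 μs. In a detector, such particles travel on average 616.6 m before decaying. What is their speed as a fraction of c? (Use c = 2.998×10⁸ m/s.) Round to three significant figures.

0.683c

Let x = d/(cτ) = 616.6 m / (2.998×10⁸ m/s × 2.200×10^-6 s) = 0.93487. Since d = βγcτ, x = βγ = β/√(1−β²).
Solving: β² = x²/(1+x²) = 0.873982/1.873982 = 0.466377, so β = 0.683.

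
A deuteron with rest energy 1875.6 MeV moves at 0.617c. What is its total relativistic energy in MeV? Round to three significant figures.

2380 MeV

Lorentz factor: γ = (1 − 0.380689)^(−1/2) = 1.2707.
Total energy: E = γmc² = 1.2707 × 1875.6 MeV = 2380 MeV.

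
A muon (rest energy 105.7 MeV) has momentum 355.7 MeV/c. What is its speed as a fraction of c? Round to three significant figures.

pc/(mc²) = 355.7/105.7 = 3.3652 = βγ = β/√(1−β²).
So β² = x²/(1 + x²) with x = 3.3652: x² = 11.3246, β² = 11.3246/12.3246 = 0.918861, β = 0.959.

0.959c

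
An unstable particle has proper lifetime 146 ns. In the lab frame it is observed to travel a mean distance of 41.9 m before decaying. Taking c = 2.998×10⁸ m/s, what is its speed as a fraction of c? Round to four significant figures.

0.6915c

d = βγcτ ⇒ βγ = d/(cτ) = 41.90 m / (43.7708 m) = 0.95726.
β = (βγ)/√(1+(βγ)²) = 0.95726/√1.916347 = 0.6915.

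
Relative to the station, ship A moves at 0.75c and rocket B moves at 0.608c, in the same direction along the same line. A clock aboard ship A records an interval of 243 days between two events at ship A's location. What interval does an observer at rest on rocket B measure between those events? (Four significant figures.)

251.7 days

The velocity of ship A relative to rocket B is (0.75 − 0.608)c / (1 − 0.75×0.608) = 0.26103c; relative speed 0.26103c.
At |u| = 0.26103c, γ = (1 − 0.0681367)^(−1/2) = 1.0359.
The clock on ship A records proper time, so rocket B measures Δt = γΔτ = 1.0359 × 243 = 251.7 days.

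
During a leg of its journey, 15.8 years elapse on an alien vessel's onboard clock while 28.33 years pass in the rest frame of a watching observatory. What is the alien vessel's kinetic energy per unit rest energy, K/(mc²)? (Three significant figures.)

γ = Δt/Δτ = 28.33/15.8 = 1.79304.
K/(mc²) = γ − 1 = 1.79304 − 1 = 0.793.

0.793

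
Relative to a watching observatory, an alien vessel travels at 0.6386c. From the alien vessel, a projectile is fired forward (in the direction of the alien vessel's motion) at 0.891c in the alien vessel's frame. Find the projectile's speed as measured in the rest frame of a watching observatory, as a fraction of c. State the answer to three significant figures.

0.975c

In units of c, u = (u' + v)/(1 + u'v) with u' = 0.891 and v = 0.6386.
Numerator: 0.891 + 0.6386 = 1.5296. Denominator: 1 + (0.891)(0.6386) = 1.5689926.
u = 1.5296/1.5689926 = 0.97489, so the speed is 0.975c.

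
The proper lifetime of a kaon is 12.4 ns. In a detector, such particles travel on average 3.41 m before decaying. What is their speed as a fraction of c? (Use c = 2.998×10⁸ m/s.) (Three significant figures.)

d = βγcτ ⇒ βγ = d/(cτ) = 3.410 m / (3.71752 m) = 0.91728.
β = (βγ)/√(1+(βγ)²) = 0.91728/√1.841403 = 0.676.

0.676c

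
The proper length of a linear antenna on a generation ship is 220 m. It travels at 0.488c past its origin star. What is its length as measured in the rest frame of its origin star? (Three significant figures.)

192 m

γ = 1/√(1 − β²) = 1/√(1 − 0.238144) = 1/√0.761856 = 1/0.872844 = 1.1457.
Length contraction: L = L₀/γ = 220/1.1457 = 192 m.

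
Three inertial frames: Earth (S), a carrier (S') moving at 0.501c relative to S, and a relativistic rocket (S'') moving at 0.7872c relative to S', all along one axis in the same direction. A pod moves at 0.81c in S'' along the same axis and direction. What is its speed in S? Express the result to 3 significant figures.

0.992c

Apply u = (u'+v)/(1+u'v) twice. Pod in the carrier frame: (0.81+0.7872)/(1+0.81·0.7872) = 1.5972/1.637632 = 0.97531c.
That velocity, transformed to the rest frame of Earth: (0.97531+0.501)/(1+0.97531·0.501) = 1.47631/1.48863031 = 0.99172c.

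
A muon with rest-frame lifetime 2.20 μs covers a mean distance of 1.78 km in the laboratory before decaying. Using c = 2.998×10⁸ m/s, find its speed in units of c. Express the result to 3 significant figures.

d = βγcτ ⇒ βγ = d/(cτ) = 1780 m / (659.56 m) = 2.6988.
β = (βγ)/√(1+(βγ)²) = 2.6988/√8.28352 = 0.938.

0.938c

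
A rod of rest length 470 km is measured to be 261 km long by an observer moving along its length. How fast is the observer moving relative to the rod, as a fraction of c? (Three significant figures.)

0.832c

Length contraction gives γ = L₀/L = 470/261 = 1.8008.
β = √(1 − 1/γ²) = √0.691632 = 0.832.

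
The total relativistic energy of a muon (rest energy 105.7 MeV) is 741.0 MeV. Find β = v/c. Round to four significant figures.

Total energy E = γmc² gives γ = 741.0/105.7 = 7.0104.
Hence β = √(1 − 1/γ²) = √(1 − 0.0203477) = √0.9796523 = 0.9898.

0.9898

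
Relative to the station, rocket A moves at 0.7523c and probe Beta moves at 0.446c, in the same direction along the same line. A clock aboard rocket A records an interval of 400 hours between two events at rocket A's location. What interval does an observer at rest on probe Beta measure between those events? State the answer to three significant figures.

Transform rocket A's velocity into probe Beta's frame: (0.7523 − 0.446)/(1 − 0.7523·0.446) = 0.3063/0.6644742, so the relative speed is 0.46097c.
At |u| = 0.46097c, γ = (1 − 0.212493)^(−1/2) = 1.1269.
Rocket A's interval is proper; time dilation gives Δt_B = γΔτ = 1.1269 × 400 hours = 451 hours.

451 hours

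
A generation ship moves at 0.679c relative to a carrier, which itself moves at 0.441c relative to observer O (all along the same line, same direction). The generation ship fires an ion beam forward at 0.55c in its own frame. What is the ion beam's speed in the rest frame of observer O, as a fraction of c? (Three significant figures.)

First combine the ion beam and generation ship (S''→S'): u₁ = (0.55 + 0.679)/(1 + 0.55×0.679) = 1.229/1.37345 = 0.89483.
Then combine with the carrier (S'→S): u = (0.89483 + 0.441)/(1 + 0.89483×0.441) = 1.33583/1.39462003 = 0.95785.

0.958c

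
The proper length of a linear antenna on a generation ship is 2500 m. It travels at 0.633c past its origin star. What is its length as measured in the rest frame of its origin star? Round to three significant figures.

1940 m

With β = 0.633, γ = 1/√(1 − 0.633²) = 1/√0.599311 = 1.2917.
Length contraction: L = L₀/γ = 2500/1.2917 = 1940 m.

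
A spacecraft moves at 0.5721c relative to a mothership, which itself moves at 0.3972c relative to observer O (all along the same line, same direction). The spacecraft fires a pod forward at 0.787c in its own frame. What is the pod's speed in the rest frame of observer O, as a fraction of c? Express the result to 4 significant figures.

Apply u = (u'+v)/(1+u'v) twice. Pod in the mothership frame: (0.787+0.5721)/(1+0.787·0.5721) = 1.3591/1.4502427 = 0.93715c.
That velocity, transformed to the rest frame of observer O: (0.93715+0.3972)/(1+0.93715·0.3972) = 1.33435/1.37223598 = 0.97239c.

0.9724c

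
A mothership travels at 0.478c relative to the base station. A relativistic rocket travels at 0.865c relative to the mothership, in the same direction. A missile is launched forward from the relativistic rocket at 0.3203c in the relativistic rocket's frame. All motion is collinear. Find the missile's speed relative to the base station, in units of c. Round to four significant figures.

0.9740c

Compose velocities in two stages. Stage 1 (into S'): u₁ = (0.3203+0.865)/(1+0.3203×0.865) = 0.92815.
Stage 2 (into S): u = (0.92815+0.478)/(1+0.92815×0.478) = 0.97402, so the speed is 0.9740c.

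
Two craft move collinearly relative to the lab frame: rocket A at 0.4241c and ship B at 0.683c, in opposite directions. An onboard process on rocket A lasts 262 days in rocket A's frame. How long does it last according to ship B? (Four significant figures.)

510.8 days

Transform rocket A's velocity into ship B's frame: (0.4241 + 0.683)/(1 + 0.4241·0.683) = 1.1071/1.2896603, so the relative speed is 0.85844c.
γ for this relative speed: γ = 1/√(1 − 0.736919) = 1.9496.
The clock on rocket A records proper time, so ship B measures Δt = γΔτ = 1.9496 × 262 = 510.8 days.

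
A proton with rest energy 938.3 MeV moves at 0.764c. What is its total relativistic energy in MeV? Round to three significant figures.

1450 MeV

γ = 1/√(1 − β²) = 1/√(1 − 0.583696) = 1/√0.416304 = 1/0.645216 = 1.5499.
Total energy: E = γmc² = 1.5499 × 938.3 MeV = 1450 MeV.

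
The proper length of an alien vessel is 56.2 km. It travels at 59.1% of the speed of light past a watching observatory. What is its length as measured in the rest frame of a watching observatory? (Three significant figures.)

45.3 km

γ = 1/√(1 − β²) = 1/√(1 − 0.349281) = 1/√0.650719 = 1/0.806672 = 1.2397.
Along the direction of motion the measured length is L₀/γ = 56.2/1.2397 = 45.3 km.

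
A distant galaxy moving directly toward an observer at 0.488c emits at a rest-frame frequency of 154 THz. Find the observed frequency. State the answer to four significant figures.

Relativistic Doppler (source moving toward): f_obs = f_src · √((1+β)/(1−β)).
With β = 0.488: factor = √(1.488/0.512) = 1.7048.
f_obs = 154 × 1.7048 = 262.5 THz.

262.5 THz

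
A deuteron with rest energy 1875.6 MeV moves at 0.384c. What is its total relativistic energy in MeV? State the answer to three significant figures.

2030 MeV

With β = 0.384, γ = 1/√(1 − 0.384²) = 1/√0.852544 = 1.083.
Total energy: E = γmc² = 1.083 × 1875.6 MeV = 2030 MeV.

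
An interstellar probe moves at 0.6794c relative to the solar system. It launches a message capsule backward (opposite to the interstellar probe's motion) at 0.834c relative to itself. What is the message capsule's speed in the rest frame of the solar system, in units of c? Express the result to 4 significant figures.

In units of c, u = (u' + v)/(1 + u'v) with u' = −0.834 and v = 0.6794.
Numerator: −0.834 + 0.6794 = −0.1546. Denominator: 1 + (−0.834)(0.6794) = 0.4333804.
u = −0.1546/0.4333804 = −0.35673, so the speed is 0.3567c.

0.3567c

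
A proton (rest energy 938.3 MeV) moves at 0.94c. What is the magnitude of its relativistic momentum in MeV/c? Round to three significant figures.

2590 MeV/c

γ = 1/√(1 − β²) = 1/√(1 − 0.8836) = 1/√0.1164 = 1/0.341174 = 2.9311.
Momentum: p = γβ·mc = 2.9311 × 0.94 × 938.3 MeV/c = 2590 MeV/c.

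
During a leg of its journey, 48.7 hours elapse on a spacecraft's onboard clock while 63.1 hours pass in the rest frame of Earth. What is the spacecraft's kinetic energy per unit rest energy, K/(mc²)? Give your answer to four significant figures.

0.2957

The time-dilation ratio gives γ = 63.1/48.7 = 1.29569.
Since K = (γ−1)mc², K/(mc²) = 1.29569 − 1 = 0.2957.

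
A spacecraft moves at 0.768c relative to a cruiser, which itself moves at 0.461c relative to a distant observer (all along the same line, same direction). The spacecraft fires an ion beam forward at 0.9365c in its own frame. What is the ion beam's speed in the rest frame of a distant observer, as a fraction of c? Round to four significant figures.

0.9968c

Compose velocities in two stages. Stage 1 (into S'): u₁ = (0.9365+0.768)/(1+0.9365×0.768) = 0.99143.
Stage 2 (into S): u = (0.99143+0.461)/(1+0.99143×0.461) = 0.99683, so the speed is 0.9968c.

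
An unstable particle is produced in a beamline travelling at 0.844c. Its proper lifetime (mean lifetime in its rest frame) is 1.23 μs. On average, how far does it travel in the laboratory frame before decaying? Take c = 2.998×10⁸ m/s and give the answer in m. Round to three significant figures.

580 m

Lorentz factor: γ = (1 − 0.712336)^(−1/2) = 1.8645.
Lab-frame lifetime: Δt = γτ = 1.8645 × 1.23 μs = 2.2933 μs.
Distance: d = vΔt = 0.844 × 2.998×10⁸ m/s × 2.2933×10^-6 s = 580 m.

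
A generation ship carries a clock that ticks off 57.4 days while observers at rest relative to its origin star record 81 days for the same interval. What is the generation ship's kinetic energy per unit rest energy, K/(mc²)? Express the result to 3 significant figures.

0.411

From Δt = γΔτ: γ = 81/57.4 = 1.41115.
K/(mc²) = γ − 1 = 1.41115 − 1 = 0.411.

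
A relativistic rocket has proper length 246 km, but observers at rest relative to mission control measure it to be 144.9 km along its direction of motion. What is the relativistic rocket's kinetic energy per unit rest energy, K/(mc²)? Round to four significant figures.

0.6977

From L = L₀/γ: γ = 246/144.9 = 1.69772.
Since K = (γ−1)mc², K/(mc²) = 1.69772 − 1 = 0.6977.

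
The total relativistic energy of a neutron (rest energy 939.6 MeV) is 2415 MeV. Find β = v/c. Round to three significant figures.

0.921

γ = E/(mc²) = 2415/939.6 = 2.5702.
β = √(1 − 1/γ²) = √(1 − 0.151379) = √0.848621 = 0.921.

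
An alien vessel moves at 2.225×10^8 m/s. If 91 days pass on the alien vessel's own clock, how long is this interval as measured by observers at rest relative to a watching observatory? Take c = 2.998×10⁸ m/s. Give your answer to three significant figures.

β = v/c = (2.225×10^8 m/s)/(2.998×10⁸ m/s) = 0.742161.
γ = 1/√(1 − β²) = 1/√(1 − 0.5508029) = 1/√0.4491971 = 1/0.670222 = 1.492.
The onboard clock measures proper time, so the interval in the rest frame of a watching observatory is dilated: Δt = γ·Δτ = 1.492 × 91 days = 136 days.

136 days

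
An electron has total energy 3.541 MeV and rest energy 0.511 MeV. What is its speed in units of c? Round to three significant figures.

0.990c

Total energy E = γmc² gives γ = 3.541/0.511 = 6.9295.
Hence β = √(1 − 1/γ²) = √(1 − 0.0208255) = √0.9791745 = 0.990.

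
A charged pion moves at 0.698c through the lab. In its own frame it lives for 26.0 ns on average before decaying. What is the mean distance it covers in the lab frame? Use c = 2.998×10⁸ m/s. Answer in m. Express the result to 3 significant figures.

7.60 m

β² = 0.487204, so γ = 1/√0.512796 = 1.3965.
Lab-frame lifetime: Δt = γτ = 1.3965 × 26.0 ns = 36.309 ns.
Distance: d = vΔt = 0.698 × 2.998×10⁸ m/s × 3.6309×10^-8 s = 7.60 m.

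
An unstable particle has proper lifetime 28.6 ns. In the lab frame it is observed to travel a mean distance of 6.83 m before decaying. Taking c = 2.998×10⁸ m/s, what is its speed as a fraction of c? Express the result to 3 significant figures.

0.623c

Let x = d/(cτ) = 6.830 m / (2.998×10⁸ m/s × 2.860×10^-8 s) = 0.79657. Since d = βγcτ, x = βγ = β/√(1−β²).
Solving: β² = x²/(1+x²) = 0.634524/1.634524 = 0.388201, so β = 0.623.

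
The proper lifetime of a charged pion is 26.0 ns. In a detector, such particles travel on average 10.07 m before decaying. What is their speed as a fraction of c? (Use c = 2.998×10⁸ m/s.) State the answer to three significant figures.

Let x = d/(cτ) = 10.07 m / (2.998×10⁸ m/s × 2.600×10^-8 s) = 1.2919. Since d = βγcτ, x = βγ = β/√(1−β²).
Solving: β² = x²/(1+x²) = 1.66901/2.66901 = 0.625329, so β = 0.791.

0.791c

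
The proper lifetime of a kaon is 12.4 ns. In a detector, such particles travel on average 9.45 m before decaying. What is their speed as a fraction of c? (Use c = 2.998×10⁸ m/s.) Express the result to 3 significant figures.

0.931c

Let x = d/(cτ) = 9.450 m / (2.998×10⁸ m/s × 1.240×10^-8 s) = 2.542. Since d = βγcτ, x = βγ = β/√(1−β²).
Solving: β² = x²/(1+x²) = 6.46176/7.46176 = 0.865983, so β = 0.931.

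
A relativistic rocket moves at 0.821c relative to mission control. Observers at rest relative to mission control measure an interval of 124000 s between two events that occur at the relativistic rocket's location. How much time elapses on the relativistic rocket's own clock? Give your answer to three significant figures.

With β = 0.821, γ = 1/√(1 − 0.821²) = 1/√0.325959 = 1.7515.
The moving clock records proper time: Δτ = Δt/γ = 124000/1.7515 = 70800 s.

70800 s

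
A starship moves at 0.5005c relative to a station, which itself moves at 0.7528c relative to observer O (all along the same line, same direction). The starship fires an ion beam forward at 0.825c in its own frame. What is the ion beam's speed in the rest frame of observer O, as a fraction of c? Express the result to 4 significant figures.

0.9910c

Compose velocities in two stages. Stage 1 (into S'): u₁ = (0.825+0.5005)/(1+0.825×0.5005) = 0.93813.
Stage 2 (into S): u = (0.93813+0.7528)/(1+0.93813×0.7528) = 0.99104, so the speed is 0.9910c.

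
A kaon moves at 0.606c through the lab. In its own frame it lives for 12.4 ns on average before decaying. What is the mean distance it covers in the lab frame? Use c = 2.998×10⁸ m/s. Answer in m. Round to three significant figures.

2.83 m

β² = 0.367236, so γ = 1/√0.632764 = 1.2571.
Lab-frame lifetime: Δt = γτ = 1.2571 × 12.4 ns = 15.588 ns.
Distance: d = vΔt = 0.606 × 2.998×10⁸ m/s × 1.5588×10^-8 s = 2.83 m.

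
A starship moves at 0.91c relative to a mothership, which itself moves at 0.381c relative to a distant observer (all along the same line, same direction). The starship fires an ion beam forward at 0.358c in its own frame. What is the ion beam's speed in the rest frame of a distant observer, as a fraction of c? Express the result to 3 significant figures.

0.980c

First combine the ion beam and starship (S''→S'): u₁ = (0.358 + 0.91)/(1 + 0.358×0.91) = 1.268/1.32578 = 0.95642.
Then combine with the mothership (S'→S): u = (0.95642 + 0.381)/(1 + 0.95642×0.381) = 1.33742/1.36439602 = 0.98023.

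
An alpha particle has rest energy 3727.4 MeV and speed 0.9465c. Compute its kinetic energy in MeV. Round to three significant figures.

7820 MeV

β² = 0.89586225, so γ = 1/√0.10413775 = 3.0988.
Kinetic energy: K = (γ − 1)mc² = (3.0988 − 1) × 3727.4 MeV = 2.0988 × 3727.4 = 7820 MeV.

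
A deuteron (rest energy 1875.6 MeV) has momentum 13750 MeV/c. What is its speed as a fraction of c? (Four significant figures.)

0.9908c

pc/(mc²) = 13750/1875.6 = 7.331 = βγ = β/√(1−β²).
So β² = x²/(1 + x²) with x = 7.331: x² = 53.7436, β² = 53.7436/54.7436 = 0.981733, β = 0.9908.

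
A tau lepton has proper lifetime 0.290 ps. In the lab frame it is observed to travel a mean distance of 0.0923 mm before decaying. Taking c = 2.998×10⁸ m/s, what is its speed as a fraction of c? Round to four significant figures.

Let x = d/(cτ) = 9.230×10^-5 m / (2.998×10⁸ m/s × 2.900×10^-13 s) = 1.0616. Since d = βγcτ, x = βγ = β/√(1−β²).
Solving: β² = x²/(1+x²) = 1.12699/2.12699 = 0.529852, so β = 0.7279.

0.7279c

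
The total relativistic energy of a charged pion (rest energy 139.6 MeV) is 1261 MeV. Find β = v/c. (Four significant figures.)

γ = E/(mc²) = 1261/139.6 = 9.033.
β = √(1 − 1/γ²) = √(1 − 0.0122556) = √0.9877444 = 0.9939.

0.9939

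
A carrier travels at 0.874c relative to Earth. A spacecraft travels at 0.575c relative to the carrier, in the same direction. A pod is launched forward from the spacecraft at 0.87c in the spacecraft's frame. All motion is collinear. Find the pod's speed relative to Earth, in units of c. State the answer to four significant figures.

0.9975c

First combine the pod and spacecraft (S''→S'): u₁ = (0.87 + 0.575)/(1 + 0.87×0.575) = 1.445/1.50025 = 0.96317.
Then combine with the carrier (S'→S): u = (0.96317 + 0.874)/(1 + 0.96317×0.874) = 1.83717/1.84181058 = 0.99748.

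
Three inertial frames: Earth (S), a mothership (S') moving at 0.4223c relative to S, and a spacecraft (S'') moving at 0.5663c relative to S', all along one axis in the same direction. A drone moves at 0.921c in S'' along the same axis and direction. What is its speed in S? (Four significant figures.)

0.9908c

Compose velocities in two stages. Stage 1 (into S'): u₁ = (0.921+0.5663)/(1+0.921×0.5663) = 0.97748.
Stage 2 (into S): u = (0.97748+0.4223)/(1+0.97748×0.4223) = 0.99079, so the speed is 0.9908c.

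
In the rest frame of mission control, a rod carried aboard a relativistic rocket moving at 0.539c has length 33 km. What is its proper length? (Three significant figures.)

γ = 1/√(1 − β²) = 1/√(1 − 0.290521) = 1/√0.709479 = 1/0.842306 = 1.1872.
Proper length: L₀ = γ·L = 1.1872 × 33 = 39.2 km.

39.2 km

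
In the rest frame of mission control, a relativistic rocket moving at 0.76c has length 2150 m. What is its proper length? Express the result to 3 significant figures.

β² = 0.5776, so γ = 1/√0.4224 = 1.5386.
Proper length: L₀ = γ·L = 1.5386 × 2150 = 3310 m.

3310 m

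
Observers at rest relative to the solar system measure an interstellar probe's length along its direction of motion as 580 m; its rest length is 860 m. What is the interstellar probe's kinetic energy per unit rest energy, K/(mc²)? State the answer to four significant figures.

0.4828

From L = L₀/γ: γ = 860/580 = 1.48276.
Since K = (γ−1)mc², K/(mc²) = 1.48276 − 1 = 0.4828.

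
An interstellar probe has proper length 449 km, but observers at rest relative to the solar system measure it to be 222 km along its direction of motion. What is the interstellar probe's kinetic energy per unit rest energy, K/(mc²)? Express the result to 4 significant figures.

1.023

From L = L₀/γ: γ = 449/222 = 2.02252.
Since K = (γ−1)mc², K/(mc²) = 2.02252 − 1 = 1.023.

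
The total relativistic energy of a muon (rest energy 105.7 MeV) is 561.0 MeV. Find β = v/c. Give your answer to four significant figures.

Total energy E = γmc² gives γ = 561.0/105.7 = 5.3075.
Hence β = √(1 − 1/γ²) = √(1 − 0.0354993) = √0.9645007 = 0.9821.

0.9821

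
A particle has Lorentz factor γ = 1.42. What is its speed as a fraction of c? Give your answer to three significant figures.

0.710c

β = √(1 − 1/γ²) = √(1 − 1/2.0164) = √0.504067 = 0.710.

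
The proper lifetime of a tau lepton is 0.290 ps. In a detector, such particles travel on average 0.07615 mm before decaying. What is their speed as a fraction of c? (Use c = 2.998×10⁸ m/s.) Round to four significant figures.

0.6589c

Lab distance = (lab lifetime)·v = γτ·βc, so βγ = d/(cτ) = 7.615×10^-5/(2.998×10⁸ × 2.900×10^-13) = 0.87587.
With βγ = 0.87587: γ² = 1 + (βγ)² = 1.767148, and β = (βγ)/γ = 0.87587/1.32934 = 0.6589.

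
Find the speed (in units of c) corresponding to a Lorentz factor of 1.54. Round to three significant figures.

0.760c

β = √(1 − 1/γ²) = √(1 − 1/2.3716) = √0.578344 = 0.760.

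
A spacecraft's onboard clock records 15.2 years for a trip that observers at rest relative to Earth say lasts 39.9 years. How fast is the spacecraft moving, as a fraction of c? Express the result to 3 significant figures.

γ = Δt/Δτ = 39.9/15.2 = 2.625.
β = √(1 − 1/γ²) = √(1 − 0.145125) = √0.854875 = 0.925.

0.925c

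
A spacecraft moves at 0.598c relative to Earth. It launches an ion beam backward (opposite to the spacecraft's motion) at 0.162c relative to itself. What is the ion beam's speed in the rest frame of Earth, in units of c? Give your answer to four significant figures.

0.4828c

In units of c, u = (u' + v)/(1 + u'v) with u' = −0.162 and v = 0.598.
Numerator: −0.162 + 0.598 = 0.436. Denominator: 1 + (−0.162)(0.598) = 0.903124.
u = 0.436/0.903124 = 0.48277, so the speed is 0.4828c.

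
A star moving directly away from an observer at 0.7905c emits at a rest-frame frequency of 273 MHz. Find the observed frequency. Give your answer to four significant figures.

Relativistic Doppler (source moving away): f_obs = f_src · √((1−β)/(1+β)).
With β = 0.7905: factor = √(0.2095/1.7905) = 0.34206.
f_obs = 273 × 0.34206 = 93.38 MHz.

93.38 MHz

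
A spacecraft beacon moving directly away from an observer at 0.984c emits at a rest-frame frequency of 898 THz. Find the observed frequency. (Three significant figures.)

Relativistic Doppler (source moving away): f_obs = f_src · √((1−β)/(1+β)).
With β = 0.984: factor = √(0.016/1.984) = 0.089803.
f_obs = 898 × 0.089803 = 80.6 THz.

80.6 THz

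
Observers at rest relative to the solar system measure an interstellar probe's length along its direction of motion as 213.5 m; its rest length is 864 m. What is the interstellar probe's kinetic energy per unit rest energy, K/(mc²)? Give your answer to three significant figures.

3.05

Length contraction gives γ = L₀/L = 864/213.5 = 4.04684.
Since K = (γ−1)mc², K/(mc²) = 4.04684 − 1 = 3.05.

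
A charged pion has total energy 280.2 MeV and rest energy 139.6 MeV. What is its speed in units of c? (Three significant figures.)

0.867c

Total energy E = γmc² gives γ = 280.2/139.6 = 2.0072.
Hence β = √(1 − 1/γ²) = √(1 − 0.24821) = √0.75179 = 0.867.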